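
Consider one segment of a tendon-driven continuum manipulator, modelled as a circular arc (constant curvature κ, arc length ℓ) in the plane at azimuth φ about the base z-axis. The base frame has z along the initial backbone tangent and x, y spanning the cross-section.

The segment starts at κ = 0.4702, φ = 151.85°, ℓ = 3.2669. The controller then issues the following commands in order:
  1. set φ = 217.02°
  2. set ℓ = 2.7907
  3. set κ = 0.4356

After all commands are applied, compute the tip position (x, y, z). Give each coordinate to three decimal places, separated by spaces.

initial: κ=0.4702, φ=151.85°, ℓ=3.2669
cmd 1: set φ=217.02° → (κ,φ,ℓ)=(0.4702,217.02°,3.2669) → tip=(-1.6391,-1.2361,2.1255)
cmd 2: set ℓ=2.7907 → (κ,φ,ℓ)=(0.4702,217.02°,2.7907) → tip=(-1.2638,-0.9530,2.0560)
cmd 3: set κ=0.4356 → (κ,φ,ℓ)=(0.4356,217.02°,2.7907) → tip=(-1.1955,-0.9016,2.1524)

-1.196 -0.902 2.152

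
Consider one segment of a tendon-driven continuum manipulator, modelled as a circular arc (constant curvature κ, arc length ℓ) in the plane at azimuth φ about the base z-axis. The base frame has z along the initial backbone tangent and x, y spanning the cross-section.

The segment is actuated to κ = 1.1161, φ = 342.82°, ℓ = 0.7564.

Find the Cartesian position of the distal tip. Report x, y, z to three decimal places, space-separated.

θ = κ·ℓ = 1.1161 × 0.7564 = 0.84422 rad
ρ = (1 − cos θ)/κ = (1 − 0.66432)/1.1161 = 0.30077
z = sin θ / κ = 0.74745/1.1161 = 0.66970
x = ρ cos φ = 0.30077 × cos(342.82°) = 0.28735
y = ρ sin φ = 0.30077 × sin(342.82°) = -0.08884

0.287 -0.089 0.670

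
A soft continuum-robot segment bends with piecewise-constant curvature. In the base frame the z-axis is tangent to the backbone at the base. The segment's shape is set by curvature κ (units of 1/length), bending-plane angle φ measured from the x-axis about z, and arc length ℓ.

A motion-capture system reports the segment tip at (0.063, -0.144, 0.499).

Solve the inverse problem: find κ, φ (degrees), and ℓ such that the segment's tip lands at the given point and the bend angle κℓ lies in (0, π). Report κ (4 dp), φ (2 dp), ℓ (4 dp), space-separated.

ρ = √(x²+y²) = √(0.063² + -0.144²) = 0.15718
φ = atan2(y, x) mod 360° = atan2(-0.144, 0.063) = 293.6294°
|p|² = ρ² + z² = 0.15718² + 0.499² = 0.27371
κ = 2ρ / |p|² = 2×0.15718 / 0.27371 = 1.14852
θ = 2·atan2(ρ, z) = 2·atan2(0.15718, 0.499) = 0.61030 rad
ℓ = θ/κ = 0.61030/1.14852 = 0.53138

1.1485 293.63 0.5314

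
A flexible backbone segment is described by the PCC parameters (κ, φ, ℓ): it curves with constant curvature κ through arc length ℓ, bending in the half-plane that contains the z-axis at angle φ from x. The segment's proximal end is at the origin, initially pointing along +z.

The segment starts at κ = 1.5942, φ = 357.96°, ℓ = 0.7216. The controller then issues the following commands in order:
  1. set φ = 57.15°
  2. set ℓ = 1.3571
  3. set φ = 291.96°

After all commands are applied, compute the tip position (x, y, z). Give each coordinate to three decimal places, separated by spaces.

0.366 -0.907 0.520

initial: κ=1.5942, φ=357.96°, ℓ=0.7216
cmd 1: set φ=57.15° → (κ,φ,ℓ)=(1.5942,57.15°,0.7216) → tip=(0.2014,0.3119,0.5726)
cmd 2: set ℓ=1.3571 → (κ,φ,ℓ)=(1.5942,57.15°,1.3571) → tip=(0.5303,0.8213,0.5203)
cmd 3: set φ=291.96° → (κ,φ,ℓ)=(1.5942,291.96°,1.3571) → tip=(0.3656,-0.9067,0.5203)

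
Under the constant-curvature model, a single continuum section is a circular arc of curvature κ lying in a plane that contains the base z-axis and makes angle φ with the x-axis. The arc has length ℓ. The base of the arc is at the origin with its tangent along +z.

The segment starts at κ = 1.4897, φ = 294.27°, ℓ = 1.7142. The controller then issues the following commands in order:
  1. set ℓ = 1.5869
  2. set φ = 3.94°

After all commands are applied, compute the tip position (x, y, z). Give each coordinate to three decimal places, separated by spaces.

initial: κ=1.4897, φ=294.27°, ℓ=1.7142
cmd 1: set ℓ=1.5869 → (κ,φ,ℓ)=(1.4897,294.27°,1.5869) → tip=(0.4725,-1.0480,0.4709)
cmd 2: set φ=3.94° → (κ,φ,ℓ)=(1.4897,3.94°,1.5869) → tip=(1.1469,0.0790,0.4709)

1.147 0.079 0.471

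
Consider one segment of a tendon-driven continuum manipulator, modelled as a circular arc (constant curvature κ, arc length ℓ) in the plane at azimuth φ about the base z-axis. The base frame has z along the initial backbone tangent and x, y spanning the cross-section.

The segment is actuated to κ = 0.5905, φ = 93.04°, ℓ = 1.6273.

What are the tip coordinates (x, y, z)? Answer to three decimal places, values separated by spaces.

θ = κ·ℓ = 0.5905 × 1.6273 = 0.96092 rad
ρ = (1 − cos θ)/κ = (1 − 0.57277)/0.5905 = 0.72351
z = sin θ / κ = 0.81972/0.5905 = 1.38818
x = ρ cos φ = 0.72351 × cos(93.04°) = -0.03837
y = ρ sin φ = 0.72351 × sin(93.04°) = 0.72249

-0.038 0.722 1.388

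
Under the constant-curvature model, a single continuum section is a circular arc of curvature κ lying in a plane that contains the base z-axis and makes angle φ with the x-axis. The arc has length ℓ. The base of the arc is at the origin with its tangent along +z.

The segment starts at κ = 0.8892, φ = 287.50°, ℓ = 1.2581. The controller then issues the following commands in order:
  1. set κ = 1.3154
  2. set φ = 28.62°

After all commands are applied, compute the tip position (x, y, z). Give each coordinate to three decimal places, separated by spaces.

initial: κ=0.8892, φ=287.50°, ℓ=1.2581
cmd 1: set κ=1.3154 → (κ,φ,ℓ)=(1.3154,287.50°,1.2581) → tip=(0.2478,-0.7859,0.7575)
cmd 2: set φ=28.62° → (κ,φ,ℓ)=(1.3154,28.62°,1.2581) → tip=(0.7234,0.3947,0.7575)

0.723 0.395 0.758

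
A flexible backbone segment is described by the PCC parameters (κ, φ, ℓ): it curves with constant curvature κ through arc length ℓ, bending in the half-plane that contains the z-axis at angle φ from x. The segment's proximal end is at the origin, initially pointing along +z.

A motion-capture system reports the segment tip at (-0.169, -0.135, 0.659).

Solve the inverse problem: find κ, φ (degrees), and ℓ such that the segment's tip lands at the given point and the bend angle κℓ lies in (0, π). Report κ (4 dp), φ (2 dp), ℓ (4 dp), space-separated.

0.8993 218.62 0.7054

ρ = √(x²+y²) = √(-0.169² + -0.135²) = 0.21630
φ = atan2(y, x) mod 360° = atan2(-0.135, -0.169) = 218.6184°
|p|² = ρ² + z² = 0.21630² + 0.659² = 0.48107
κ = 2ρ / |p|² = 2×0.21630 / 0.48107 = 0.89925
θ = 2·atan2(ρ, z) = 2·atan2(0.21630, 0.659) = 0.63429 rad
ℓ = θ/κ = 0.63429/0.89925 = 0.70535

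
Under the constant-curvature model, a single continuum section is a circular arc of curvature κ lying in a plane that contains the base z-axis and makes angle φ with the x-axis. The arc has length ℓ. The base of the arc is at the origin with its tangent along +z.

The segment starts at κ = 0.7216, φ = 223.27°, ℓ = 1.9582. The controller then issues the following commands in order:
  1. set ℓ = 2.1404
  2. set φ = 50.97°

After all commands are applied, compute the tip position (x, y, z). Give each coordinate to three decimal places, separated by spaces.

initial: κ=0.7216, φ=223.27°, ℓ=1.9582
cmd 1: set ℓ=2.1404 → (κ,φ,ℓ)=(0.7216,223.27°,2.1404) → tip=(-0.9825,-0.9249,1.3853)
cmd 2: set φ=50.97° → (κ,φ,ℓ)=(0.7216,50.97°,2.1404) → tip=(0.8497,1.0482,1.3853)

0.850 1.048 1.385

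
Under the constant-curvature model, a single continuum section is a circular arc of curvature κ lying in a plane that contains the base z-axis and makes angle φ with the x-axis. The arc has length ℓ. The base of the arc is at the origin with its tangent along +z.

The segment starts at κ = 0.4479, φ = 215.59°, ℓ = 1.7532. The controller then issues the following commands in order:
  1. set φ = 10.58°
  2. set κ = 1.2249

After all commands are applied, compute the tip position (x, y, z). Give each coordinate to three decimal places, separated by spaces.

1.240 0.232 0.684

initial: κ=0.4479, φ=215.59°, ℓ=1.7532
cmd 1: set φ=10.58° → (κ,φ,ℓ)=(0.4479,10.58°,1.7532) → tip=(0.6426,0.1200,1.5785)
cmd 2: set κ=1.2249 → (κ,φ,ℓ)=(1.2249,10.58°,1.7532) → tip=(1.2401,0.2316,0.6844)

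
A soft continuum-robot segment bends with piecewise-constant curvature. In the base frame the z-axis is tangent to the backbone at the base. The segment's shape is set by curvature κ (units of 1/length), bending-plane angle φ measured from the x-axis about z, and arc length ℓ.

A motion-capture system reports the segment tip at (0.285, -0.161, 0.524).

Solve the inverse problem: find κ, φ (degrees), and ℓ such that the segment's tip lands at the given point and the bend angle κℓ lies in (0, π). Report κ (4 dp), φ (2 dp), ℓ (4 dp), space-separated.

ρ = √(x²+y²) = √(0.285² + -0.161²) = 0.32733
φ = atan2(y, x) mod 360° = atan2(-0.161, 0.285) = 330.5374°
|p|² = ρ² + z² = 0.32733² + 0.524² = 0.38172
κ = 2ρ / |p|² = 2×0.32733 / 0.38172 = 1.71503
θ = 2·atan2(ρ, z) = 2·atan2(0.32733, 0.524) = 1.11674 rad
ℓ = θ/κ = 1.11674/1.71503 = 0.65115

1.7150 330.54 0.6511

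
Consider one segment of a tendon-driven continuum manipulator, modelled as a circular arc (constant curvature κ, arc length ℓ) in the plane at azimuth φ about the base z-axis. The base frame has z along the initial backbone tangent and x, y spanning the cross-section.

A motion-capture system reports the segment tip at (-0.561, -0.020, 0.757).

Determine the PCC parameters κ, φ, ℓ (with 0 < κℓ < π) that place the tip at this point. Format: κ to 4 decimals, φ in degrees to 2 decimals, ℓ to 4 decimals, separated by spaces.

ρ = √(x²+y²) = √(-0.561² + -0.020²) = 0.56136
φ = atan2(y, x) mod 360° = atan2(-0.020, -0.561) = 182.0418°
|p|² = ρ² + z² = 0.56136² + 0.757² = 0.88817
κ = 2ρ / |p|² = 2×0.56136 / 0.88817 = 1.26407
θ = 2·atan2(ρ, z) = 2·atan2(0.56136, 0.757) = 1.27615 rad
ℓ = θ/κ = 1.27615/1.26407 = 1.00955

1.2641 182.04 1.0096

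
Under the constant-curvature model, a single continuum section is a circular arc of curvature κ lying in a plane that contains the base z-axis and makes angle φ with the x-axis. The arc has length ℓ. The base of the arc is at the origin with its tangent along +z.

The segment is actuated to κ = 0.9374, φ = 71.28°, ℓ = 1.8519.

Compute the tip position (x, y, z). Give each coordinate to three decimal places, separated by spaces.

0.399 1.176 1.052

θ = κ·ℓ = 0.9374 × 1.8519 = 1.73597 rad
ρ = (1 − cos θ)/κ = (1 − -0.16442)/0.9374 = 1.24219
z = sin θ / κ = 0.98639/0.9374 = 1.05226
x = ρ cos φ = 1.24219 × cos(71.28°) = 0.39867
y = ρ sin φ = 1.24219 × sin(71.28°) = 1.17647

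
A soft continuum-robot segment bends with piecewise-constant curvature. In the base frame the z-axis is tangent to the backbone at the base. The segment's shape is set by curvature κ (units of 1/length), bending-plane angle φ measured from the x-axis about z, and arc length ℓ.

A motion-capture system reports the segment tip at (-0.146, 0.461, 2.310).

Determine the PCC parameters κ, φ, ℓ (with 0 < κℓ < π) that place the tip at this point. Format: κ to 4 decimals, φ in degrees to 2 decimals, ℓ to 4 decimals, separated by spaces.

0.1736 107.57 2.3769

ρ = √(x²+y²) = √(-0.146² + 0.461²) = 0.48357
φ = atan2(y, x) mod 360° = atan2(0.461, -0.146) = 107.5731°
|p|² = ρ² + z² = 0.48357² + 2.310² = 5.56994
κ = 2ρ / |p|² = 2×0.48357 / 5.56994 = 0.17363
θ = 2·atan2(ρ, z) = 2·atan2(0.48357, 2.310) = 0.41271 rad
ℓ = θ/κ = 0.41271/0.17363 = 2.37690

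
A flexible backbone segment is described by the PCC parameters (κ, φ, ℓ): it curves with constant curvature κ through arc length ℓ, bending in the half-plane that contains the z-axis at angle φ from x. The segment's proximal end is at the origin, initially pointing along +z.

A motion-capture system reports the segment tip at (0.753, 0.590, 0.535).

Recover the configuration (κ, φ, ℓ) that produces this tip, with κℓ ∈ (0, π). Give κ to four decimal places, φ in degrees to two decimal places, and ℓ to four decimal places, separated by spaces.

1.5926 38.08 1.3323

ρ = √(x²+y²) = √(0.753² + 0.590²) = 0.95661
φ = atan2(y, x) mod 360° = atan2(0.590, 0.753) = 38.0799°
|p|² = ρ² + z² = 0.95661² + 0.535² = 1.20133
κ = 2ρ / |p|² = 2×0.95661 / 1.20133 = 1.59259
θ = 2·atan2(ρ, z) = 2·atan2(0.95661, 0.535) = 2.12174 rad
ℓ = θ/κ = 2.12174/1.59259 = 1.33226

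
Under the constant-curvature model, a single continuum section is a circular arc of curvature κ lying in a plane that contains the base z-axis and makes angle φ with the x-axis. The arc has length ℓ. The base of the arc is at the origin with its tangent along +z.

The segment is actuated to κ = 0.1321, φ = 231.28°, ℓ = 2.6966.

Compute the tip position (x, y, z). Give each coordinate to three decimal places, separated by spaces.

θ = κ·ℓ = 0.1321 × 2.6966 = 0.35622 rad
ρ = (1 − cos θ)/κ = (1 − 0.93722)/0.1321 = 0.47524
z = sin θ / κ = 0.34873/0.1321 = 2.63993
x = ρ cos φ = 0.47524 × cos(231.28°) = -0.29727
y = ρ sin φ = 0.47524 × sin(231.28°) = -0.37078

-0.297 -0.371 2.640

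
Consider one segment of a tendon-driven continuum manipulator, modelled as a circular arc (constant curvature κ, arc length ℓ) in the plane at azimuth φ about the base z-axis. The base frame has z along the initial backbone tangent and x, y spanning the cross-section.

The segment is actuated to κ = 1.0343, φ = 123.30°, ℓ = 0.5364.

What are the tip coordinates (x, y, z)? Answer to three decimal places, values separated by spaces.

θ = κ·ℓ = 1.0343 × 0.5364 = 0.55480 rad
ρ = (1 − cos θ)/κ = (1 − 0.85001)/1.0343 = 0.14502
z = sin θ / κ = 0.52677/1.0343 = 0.50930
x = ρ cos φ = 0.14502 × cos(123.30°) = -0.07962
y = ρ sin φ = 0.14502 × sin(123.30°) = 0.12121

-0.080 0.121 0.509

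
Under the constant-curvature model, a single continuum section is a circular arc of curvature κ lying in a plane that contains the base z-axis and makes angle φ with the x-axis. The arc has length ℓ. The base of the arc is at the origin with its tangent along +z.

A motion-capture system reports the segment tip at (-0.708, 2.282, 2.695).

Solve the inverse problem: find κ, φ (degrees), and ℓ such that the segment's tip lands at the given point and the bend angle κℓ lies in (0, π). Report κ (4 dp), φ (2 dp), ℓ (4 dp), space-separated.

0.3684 107.24 3.9380

ρ = √(x²+y²) = √(-0.708² + 2.282²) = 2.38931
φ = atan2(y, x) mod 360° = atan2(2.282, -0.708) = 107.2367°
|p|² = ρ² + z² = 2.38931² + 2.695² = 12.97181
κ = 2ρ / |p|² = 2×2.38931 / 12.97181 = 0.36838
θ = 2·atan2(ρ, z) = 2·atan2(2.38931, 2.695) = 1.45069 rad
ℓ = θ/κ = 1.45069/0.36838 = 3.93798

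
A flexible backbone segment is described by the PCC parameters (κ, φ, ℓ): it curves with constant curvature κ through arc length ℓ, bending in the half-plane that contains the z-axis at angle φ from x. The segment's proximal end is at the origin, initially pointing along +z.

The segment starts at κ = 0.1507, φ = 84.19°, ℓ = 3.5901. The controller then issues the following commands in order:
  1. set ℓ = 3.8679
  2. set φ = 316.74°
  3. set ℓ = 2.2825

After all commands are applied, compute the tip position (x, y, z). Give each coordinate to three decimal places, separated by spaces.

0.283 -0.266 2.238

initial: κ=0.1507, φ=84.19°, ℓ=3.5901
cmd 1: set ℓ=3.8679 → (κ,φ,ℓ)=(0.1507,84.19°,3.8679) → tip=(0.1109,1.0901,3.6526)
cmd 2: set φ=316.74° → (κ,φ,ℓ)=(0.1507,316.74°,3.8679) → tip=(0.7980,-0.7509,3.6526)
cmd 3: set ℓ=2.2825 → (κ,φ,ℓ)=(0.1507,316.74°,2.2825) → tip=(0.2831,-0.2664,2.2378)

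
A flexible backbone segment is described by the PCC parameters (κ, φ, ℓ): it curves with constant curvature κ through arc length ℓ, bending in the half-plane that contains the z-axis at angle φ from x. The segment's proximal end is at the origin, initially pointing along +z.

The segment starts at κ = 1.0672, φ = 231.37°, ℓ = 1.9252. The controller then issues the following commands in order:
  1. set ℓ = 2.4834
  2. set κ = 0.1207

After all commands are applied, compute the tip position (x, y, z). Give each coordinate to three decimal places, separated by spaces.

-0.231 -0.289 2.446

initial: κ=1.0672, φ=231.37°, ℓ=1.9252
cmd 1: set ℓ=2.4834 → (κ,φ,ℓ)=(1.0672,231.37°,2.4834) → tip=(-1.1008,-1.3774,0.4421)
cmd 2: set κ=0.1207 → (κ,φ,ℓ)=(0.1207,231.37°,2.4834) → tip=(-0.2306,-0.2886,2.4464)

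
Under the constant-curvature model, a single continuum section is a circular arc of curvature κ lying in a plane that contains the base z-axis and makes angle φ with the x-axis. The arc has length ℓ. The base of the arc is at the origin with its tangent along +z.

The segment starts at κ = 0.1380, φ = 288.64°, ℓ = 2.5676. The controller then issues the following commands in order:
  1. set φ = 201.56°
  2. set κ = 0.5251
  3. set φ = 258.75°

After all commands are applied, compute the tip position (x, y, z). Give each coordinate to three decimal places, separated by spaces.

-0.290 -1.456 1.857

initial: κ=0.1380, φ=288.64°, ℓ=2.5676
cmd 1: set φ=201.56° → (κ,φ,ℓ)=(0.1380,201.56°,2.5676) → tip=(-0.4187,-0.1654,2.5142)
cmd 2: set κ=0.5251 → (κ,φ,ℓ)=(0.5251,201.56°,2.5676) → tip=(-1.3802,-0.5454,1.8574)
cmd 3: set φ=258.75° → (κ,φ,ℓ)=(0.5251,258.75°,2.5676) → tip=(-0.2895,-1.4555,1.8574)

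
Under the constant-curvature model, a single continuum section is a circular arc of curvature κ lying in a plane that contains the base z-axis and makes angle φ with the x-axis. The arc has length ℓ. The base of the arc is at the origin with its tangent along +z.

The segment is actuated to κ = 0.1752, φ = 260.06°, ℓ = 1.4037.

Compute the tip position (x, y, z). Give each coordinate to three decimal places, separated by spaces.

-0.030 -0.169 1.390

θ = κ·ℓ = 0.1752 × 1.4037 = 0.24593 rad
ρ = (1 − cos θ)/κ = (1 − 0.96991)/0.1752 = 0.17174
z = sin θ / κ = 0.24346/0.1752 = 1.38959
x = ρ cos φ = 0.17174 × cos(260.06°) = -0.02964
y = ρ sin φ = 0.17174 × sin(260.06°) = -0.16916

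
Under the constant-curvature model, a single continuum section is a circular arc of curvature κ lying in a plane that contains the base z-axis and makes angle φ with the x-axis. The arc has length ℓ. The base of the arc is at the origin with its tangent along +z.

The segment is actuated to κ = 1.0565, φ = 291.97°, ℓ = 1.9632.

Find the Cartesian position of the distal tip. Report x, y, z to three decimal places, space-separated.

0.525 -1.301 0.829

θ = κ·ℓ = 1.0565 × 1.9632 = 2.07412 rad
ρ = (1 − cos θ)/κ = (1 − -0.48234)/1.0565 = 1.40307
z = sin θ / κ = 0.87598/1.0565 = 0.82914
x = ρ cos φ = 1.40307 × cos(291.97°) = 0.52492
y = ρ sin φ = 1.40307 × sin(291.97°) = -1.30118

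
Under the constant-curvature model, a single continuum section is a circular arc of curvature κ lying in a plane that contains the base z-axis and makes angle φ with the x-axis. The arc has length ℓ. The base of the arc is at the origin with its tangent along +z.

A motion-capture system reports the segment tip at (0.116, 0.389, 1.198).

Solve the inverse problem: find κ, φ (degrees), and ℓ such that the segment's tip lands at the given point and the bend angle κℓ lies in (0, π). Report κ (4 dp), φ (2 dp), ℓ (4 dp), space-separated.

ρ = √(x²+y²) = √(0.116² + 0.389²) = 0.40593
φ = atan2(y, x) mod 360° = atan2(0.389, 0.116) = 73.3954°
|p|² = ρ² + z² = 0.40593² + 1.198² = 1.59998
κ = 2ρ / |p|² = 2×0.40593 / 1.59998 = 0.50742
θ = 2·atan2(ρ, z) = 2·atan2(0.40593, 1.198) = 0.65339 rad
ℓ = θ/κ = 0.65339/0.50742 = 1.28769

0.5074 73.40 1.2877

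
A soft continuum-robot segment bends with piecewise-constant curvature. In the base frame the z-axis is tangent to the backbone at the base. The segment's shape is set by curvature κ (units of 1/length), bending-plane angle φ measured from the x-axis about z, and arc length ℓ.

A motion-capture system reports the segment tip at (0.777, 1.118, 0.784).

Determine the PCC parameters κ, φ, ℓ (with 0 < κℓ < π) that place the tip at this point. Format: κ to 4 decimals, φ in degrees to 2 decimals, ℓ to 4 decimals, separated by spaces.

ρ = √(x²+y²) = √(0.777² + 1.118²) = 1.36149
φ = atan2(y, x) mod 360° = atan2(1.118, 0.777) = 55.2010°
|p|² = ρ² + z² = 1.36149² + 0.784² = 2.46831
κ = 2ρ / |p|² = 2×1.36149 / 2.46831 = 1.10318
θ = 2·atan2(ρ, z) = 2·atan2(1.36149, 0.784) = 2.09666 rad
ℓ = θ/κ = 2.09666/1.10318 = 1.90057

1.1032 55.20 1.9006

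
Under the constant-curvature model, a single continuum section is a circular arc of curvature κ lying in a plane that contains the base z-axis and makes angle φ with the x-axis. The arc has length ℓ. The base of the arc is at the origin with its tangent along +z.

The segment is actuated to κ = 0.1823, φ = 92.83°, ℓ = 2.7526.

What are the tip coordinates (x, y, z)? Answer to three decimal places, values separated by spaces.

-0.033 0.675 2.639

θ = κ·ℓ = 0.1823 × 2.7526 = 0.50180 rad
ρ = (1 − cos θ)/κ = (1 − 0.87672)/0.1823 = 0.67626
z = sin θ / κ = 0.48100/0.1823 = 2.63853
x = ρ cos φ = 0.67626 × cos(92.83°) = -0.03339
y = ρ sin φ = 0.67626 × sin(92.83°) = 0.67543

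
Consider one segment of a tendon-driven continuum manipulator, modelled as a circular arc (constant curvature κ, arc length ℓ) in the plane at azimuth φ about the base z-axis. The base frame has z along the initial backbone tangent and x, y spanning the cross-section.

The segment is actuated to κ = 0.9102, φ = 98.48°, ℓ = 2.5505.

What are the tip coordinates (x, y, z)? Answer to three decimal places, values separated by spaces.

-0.273 1.828 0.803

θ = κ·ℓ = 0.9102 × 2.5505 = 2.32147 rad
ρ = (1 − cos θ)/κ = (1 − -0.68213)/0.9102 = 1.84809
z = sin θ / κ = 0.73123/0.9102 = 0.80338
x = ρ cos φ = 1.84809 × cos(98.48°) = -0.27253
y = ρ sin φ = 1.84809 × sin(98.48°) = 1.82788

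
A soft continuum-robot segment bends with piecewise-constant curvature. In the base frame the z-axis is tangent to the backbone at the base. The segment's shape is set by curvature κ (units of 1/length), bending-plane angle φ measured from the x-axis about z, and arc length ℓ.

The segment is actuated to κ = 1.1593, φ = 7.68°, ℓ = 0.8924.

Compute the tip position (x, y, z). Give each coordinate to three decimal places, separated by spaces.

0.418 0.056 0.742

θ = κ·ℓ = 1.1593 × 0.8924 = 1.03456 rad
ρ = (1 − cos θ)/κ = (1 − 0.51090)/1.1593 = 0.42189
z = sin θ / κ = 0.85964/1.1593 = 0.74151
x = ρ cos φ = 0.42189 × cos(7.68°) = 0.41810
y = ρ sin φ = 0.42189 × sin(7.68°) = 0.05638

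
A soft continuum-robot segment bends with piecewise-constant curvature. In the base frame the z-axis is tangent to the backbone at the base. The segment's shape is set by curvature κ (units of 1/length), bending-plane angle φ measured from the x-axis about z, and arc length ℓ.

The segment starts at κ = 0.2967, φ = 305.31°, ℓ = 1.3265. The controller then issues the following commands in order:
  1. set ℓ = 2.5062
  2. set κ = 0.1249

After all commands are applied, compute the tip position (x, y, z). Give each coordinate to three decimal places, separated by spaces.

0.225 -0.317 2.465

initial: κ=0.2967, φ=305.31°, ℓ=1.3265
cmd 1: set ℓ=2.5062 → (κ,φ,ℓ)=(0.2967,305.31°,2.5062) → tip=(0.5142,-0.7260,2.2815)
cmd 2: set κ=0.1249 → (κ,φ,ℓ)=(0.1249,305.31°,2.5062) → tip=(0.2249,-0.3175,2.4655)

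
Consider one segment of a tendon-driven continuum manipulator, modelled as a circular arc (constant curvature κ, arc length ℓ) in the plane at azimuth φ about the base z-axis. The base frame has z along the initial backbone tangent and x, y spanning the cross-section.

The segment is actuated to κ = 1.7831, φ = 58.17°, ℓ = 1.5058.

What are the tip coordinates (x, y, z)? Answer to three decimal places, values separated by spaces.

0.561 0.904 0.247

θ = κ·ℓ = 1.7831 × 1.5058 = 2.68499 rad
ρ = (1 − cos θ)/κ = (1 − -0.89756)/1.7831 = 1.06419
z = sin θ / κ = 0.44090/1.7831 = 0.24727
x = ρ cos φ = 1.06419 × cos(58.17°) = 0.56125
y = ρ sin φ = 1.06419 × sin(58.17°) = 0.90415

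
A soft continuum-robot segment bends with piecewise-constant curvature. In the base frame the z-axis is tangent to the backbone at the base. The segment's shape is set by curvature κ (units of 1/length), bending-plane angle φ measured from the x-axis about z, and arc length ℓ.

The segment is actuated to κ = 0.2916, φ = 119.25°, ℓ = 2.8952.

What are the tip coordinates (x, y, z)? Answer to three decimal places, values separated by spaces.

-0.563 1.004 2.563

θ = κ·ℓ = 0.2916 × 2.8952 = 0.84424 rad
ρ = (1 − cos θ)/κ = (1 − 0.66430)/0.2916 = 1.15124
z = sin θ / κ = 0.74747/0.2916 = 2.56333
x = ρ cos φ = 1.15124 × cos(119.25°) = -0.56252
y = ρ sin φ = 1.15124 × sin(119.25°) = 1.00445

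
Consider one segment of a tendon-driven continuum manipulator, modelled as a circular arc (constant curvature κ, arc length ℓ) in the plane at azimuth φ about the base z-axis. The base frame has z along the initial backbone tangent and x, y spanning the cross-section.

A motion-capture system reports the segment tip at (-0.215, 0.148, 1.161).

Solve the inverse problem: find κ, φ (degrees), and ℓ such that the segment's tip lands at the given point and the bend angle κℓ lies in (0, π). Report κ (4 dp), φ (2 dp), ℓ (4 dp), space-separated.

ρ = √(x²+y²) = √(-0.215² + 0.148²) = 0.26102
φ = atan2(y, x) mod 360° = atan2(0.148, -0.215) = 145.4576°
|p|² = ρ² + z² = 0.26102² + 1.161² = 1.41605
κ = 2ρ / |p|² = 2×0.26102 / 1.41605 = 0.36865
θ = 2·atan2(ρ, z) = 2·atan2(0.26102, 1.161) = 0.44229 rad
ℓ = θ/κ = 0.44229/0.36865 = 1.19973

0.3687 145.46 1.1997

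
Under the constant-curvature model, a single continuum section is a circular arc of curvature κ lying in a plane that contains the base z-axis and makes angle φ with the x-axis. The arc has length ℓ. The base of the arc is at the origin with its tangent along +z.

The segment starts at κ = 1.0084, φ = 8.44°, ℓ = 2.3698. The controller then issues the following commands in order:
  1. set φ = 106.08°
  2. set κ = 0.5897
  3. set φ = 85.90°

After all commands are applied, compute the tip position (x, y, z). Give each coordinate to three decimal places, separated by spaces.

initial: κ=1.0084, φ=8.44°, ℓ=2.3698
cmd 1: set φ=106.08° → (κ,φ,ℓ)=(1.0084,106.08°,2.3698) → tip=(-0.4753,1.6489,0.6773)
cmd 2: set κ=0.5897 → (κ,φ,ℓ)=(0.5897,106.08°,2.3698) → tip=(-0.3887,1.3484,1.6704)
cmd 3: set φ=85.90° → (κ,φ,ℓ)=(0.5897,85.90°,2.3698) → tip=(0.1003,1.3997,1.6704)

0.100 1.400 1.670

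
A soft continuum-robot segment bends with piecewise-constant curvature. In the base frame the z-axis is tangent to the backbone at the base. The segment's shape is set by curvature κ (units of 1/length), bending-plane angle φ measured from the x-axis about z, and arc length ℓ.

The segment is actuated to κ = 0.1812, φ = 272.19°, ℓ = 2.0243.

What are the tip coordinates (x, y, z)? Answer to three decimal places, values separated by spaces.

θ = κ·ℓ = 0.1812 × 2.0243 = 0.36680 rad
ρ = (1 − cos θ)/κ = (1 − 0.93348)/0.1812 = 0.36712
z = sin θ / κ = 0.35863/0.1812 = 1.97921
x = ρ cos φ = 0.36712 × cos(272.19°) = 0.01403
y = ρ sin φ = 0.36712 × sin(272.19°) = -0.36685

0.014 -0.367 1.979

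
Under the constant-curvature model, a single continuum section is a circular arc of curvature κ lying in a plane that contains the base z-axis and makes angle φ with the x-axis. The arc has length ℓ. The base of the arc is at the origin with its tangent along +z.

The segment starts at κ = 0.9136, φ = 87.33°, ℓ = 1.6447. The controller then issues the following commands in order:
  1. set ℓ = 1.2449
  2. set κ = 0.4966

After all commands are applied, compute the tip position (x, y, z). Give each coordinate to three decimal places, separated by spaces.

0.017 0.372 1.167

initial: κ=0.9136, φ=87.33°, ℓ=1.6447
cmd 1: set ℓ=1.2449 → (κ,φ,ℓ)=(0.9136,87.33°,1.2449) → tip=(0.0296,0.6342,0.9933)
cmd 2: set κ=0.4966 → (κ,φ,ℓ)=(0.4966,87.33°,1.2449) → tip=(0.0174,0.3723,1.1671)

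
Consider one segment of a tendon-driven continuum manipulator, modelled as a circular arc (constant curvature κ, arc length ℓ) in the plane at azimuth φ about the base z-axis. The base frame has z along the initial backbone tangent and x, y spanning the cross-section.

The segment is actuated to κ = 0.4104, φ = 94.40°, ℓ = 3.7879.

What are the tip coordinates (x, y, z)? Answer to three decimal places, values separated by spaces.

-0.184 2.390 2.436

θ = κ·ℓ = 0.4104 × 3.7879 = 1.55455 rad
ρ = (1 − cos θ)/κ = (1 − 0.01624)/0.4104 = 2.39707
z = sin θ / κ = 0.99987/0.4104 = 2.43633
x = ρ cos φ = 2.39707 × cos(94.40°) = -0.18390
y = ρ sin φ = 2.39707 × sin(94.40°) = 2.39001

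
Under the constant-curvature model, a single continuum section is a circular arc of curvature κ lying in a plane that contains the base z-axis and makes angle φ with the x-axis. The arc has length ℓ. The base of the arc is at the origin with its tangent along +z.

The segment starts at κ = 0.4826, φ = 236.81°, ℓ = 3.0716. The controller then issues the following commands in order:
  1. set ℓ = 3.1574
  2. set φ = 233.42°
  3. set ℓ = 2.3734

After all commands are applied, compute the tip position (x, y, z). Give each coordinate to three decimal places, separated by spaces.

initial: κ=0.4826, φ=236.81°, ℓ=3.0716
cmd 1: set ℓ=3.1574 → (κ,φ,ℓ)=(0.4826,236.81°,3.1574) → tip=(-1.0810,-1.6525,2.0698)
cmd 2: set φ=233.42° → (κ,φ,ℓ)=(0.4826,233.42°,3.1574) → tip=(-1.1768,-1.5857,2.0698)
cmd 3: set ℓ=2.3734 → (κ,φ,ℓ)=(0.4826,233.42°,2.3734) → tip=(-0.7253,-0.9773,1.8874)

-0.725 -0.977 1.887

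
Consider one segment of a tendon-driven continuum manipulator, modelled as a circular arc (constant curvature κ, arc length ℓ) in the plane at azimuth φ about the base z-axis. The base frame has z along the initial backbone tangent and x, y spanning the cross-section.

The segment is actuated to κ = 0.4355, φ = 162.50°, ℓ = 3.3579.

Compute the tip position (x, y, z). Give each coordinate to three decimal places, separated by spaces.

-1.953 0.616 2.283

θ = κ·ℓ = 0.4355 × 3.3579 = 1.46237 rad
ρ = (1 − cos θ)/κ = (1 − 0.10822)/0.4355 = 2.04772
z = sin θ / κ = 0.99413/0.4355 = 2.28273
x = ρ cos φ = 2.04772 × cos(162.50°) = -1.95294
y = ρ sin φ = 2.04772 × sin(162.50°) = 0.61576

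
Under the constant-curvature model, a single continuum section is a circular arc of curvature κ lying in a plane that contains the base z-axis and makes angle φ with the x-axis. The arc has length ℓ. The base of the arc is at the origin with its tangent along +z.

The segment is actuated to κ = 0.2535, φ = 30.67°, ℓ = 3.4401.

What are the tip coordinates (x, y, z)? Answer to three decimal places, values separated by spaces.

θ = κ·ℓ = 0.2535 × 3.4401 = 0.87207 rad
ρ = (1 − cos θ)/κ = (1 − 0.64325)/0.2535 = 1.40731
z = sin θ / κ = 0.76566/0.2535 = 3.02035
x = ρ cos φ = 1.40731 × cos(30.67°) = 1.21046
y = ρ sin φ = 1.40731 × sin(30.67°) = 0.71786

1.210 0.718 3.020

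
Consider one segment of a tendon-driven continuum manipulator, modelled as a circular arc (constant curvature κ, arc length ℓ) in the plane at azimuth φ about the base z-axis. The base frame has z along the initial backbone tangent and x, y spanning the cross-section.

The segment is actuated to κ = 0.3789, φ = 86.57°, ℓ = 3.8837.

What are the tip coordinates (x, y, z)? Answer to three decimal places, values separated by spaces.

0.142 2.373 2.626

θ = κ·ℓ = 0.3789 × 3.8837 = 1.47153 rad
ρ = (1 − cos θ)/κ = (1 − 0.09910)/0.3789 = 2.37767
z = sin θ / κ = 0.99508/0.3789 = 2.62623
x = ρ cos φ = 2.37767 × cos(86.57°) = 0.14225
y = ρ sin φ = 2.37767 × sin(86.57°) = 2.37341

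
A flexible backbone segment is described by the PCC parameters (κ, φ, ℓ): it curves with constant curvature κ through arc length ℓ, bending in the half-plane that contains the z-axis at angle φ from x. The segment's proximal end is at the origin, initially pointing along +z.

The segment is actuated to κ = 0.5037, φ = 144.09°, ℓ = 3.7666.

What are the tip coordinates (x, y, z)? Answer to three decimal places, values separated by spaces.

-2.124 1.538 1.880

θ = κ·ℓ = 0.5037 × 3.7666 = 1.89724 rad
ρ = (1 − cos θ)/κ = (1 − -0.32067)/0.5037 = 2.62194
z = sin θ / κ = 0.94719/0.5037 = 1.88046
x = ρ cos φ = 2.62194 × cos(144.09°) = -2.12362
y = ρ sin φ = 2.62194 × sin(144.09°) = 1.53781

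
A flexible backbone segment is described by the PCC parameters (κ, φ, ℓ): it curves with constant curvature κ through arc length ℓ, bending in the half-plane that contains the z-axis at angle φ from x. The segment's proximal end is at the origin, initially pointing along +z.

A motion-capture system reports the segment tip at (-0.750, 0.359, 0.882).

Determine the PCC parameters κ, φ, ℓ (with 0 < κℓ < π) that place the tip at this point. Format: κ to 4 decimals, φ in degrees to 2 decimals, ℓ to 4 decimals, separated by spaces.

1.1318 154.42 1.3358

ρ = √(x²+y²) = √(-0.750² + 0.359²) = 0.83149
φ = atan2(y, x) mod 360° = atan2(0.359, -0.750) = 154.4211°
|p|² = ρ² + z² = 0.83149² + 0.882² = 1.46931
κ = 2ρ / |p|² = 2×0.83149 / 1.46931 = 1.13182
θ = 2·atan2(ρ, z) = 2·atan2(0.83149, 0.882) = 1.51186 rad
ℓ = θ/κ = 1.51186/1.13182 = 1.33578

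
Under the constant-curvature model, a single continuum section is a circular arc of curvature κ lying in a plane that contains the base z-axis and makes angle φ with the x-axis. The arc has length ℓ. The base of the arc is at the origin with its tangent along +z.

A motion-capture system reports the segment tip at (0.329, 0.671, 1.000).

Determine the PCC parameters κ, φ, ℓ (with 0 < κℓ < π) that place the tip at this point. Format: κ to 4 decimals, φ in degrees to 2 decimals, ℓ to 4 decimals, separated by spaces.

ρ = √(x²+y²) = √(0.329² + 0.671²) = 0.74732
φ = atan2(y, x) mod 360° = atan2(0.671, 0.329) = 63.8807°
|p|² = ρ² + z² = 0.74732² + 1.000² = 1.55848
κ = 2ρ / |p|² = 2×0.74732 / 1.55848 = 0.95903
θ = 2·atan2(ρ, z) = 2·atan2(0.74732, 1.000) = 1.28356 rad
ℓ = θ/κ = 1.28356/0.95903 = 1.33840

0.9590 63.88 1.3384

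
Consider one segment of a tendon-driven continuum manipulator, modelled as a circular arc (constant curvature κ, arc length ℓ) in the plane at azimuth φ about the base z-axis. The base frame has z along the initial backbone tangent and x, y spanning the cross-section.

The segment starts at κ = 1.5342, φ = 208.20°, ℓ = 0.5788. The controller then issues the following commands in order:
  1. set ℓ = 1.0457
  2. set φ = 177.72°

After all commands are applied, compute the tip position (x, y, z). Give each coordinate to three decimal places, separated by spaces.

-0.673 0.027 0.651

initial: κ=1.5342, φ=208.20°, ℓ=0.5788
cmd 1: set ℓ=1.0457 → (κ,φ,ℓ)=(1.5342,208.20°,1.0457) → tip=(-0.5937,-0.3183,0.6514)
cmd 2: set φ=177.72° → (κ,φ,ℓ)=(1.5342,177.72°,1.0457) → tip=(-0.6731,0.0268,0.6514)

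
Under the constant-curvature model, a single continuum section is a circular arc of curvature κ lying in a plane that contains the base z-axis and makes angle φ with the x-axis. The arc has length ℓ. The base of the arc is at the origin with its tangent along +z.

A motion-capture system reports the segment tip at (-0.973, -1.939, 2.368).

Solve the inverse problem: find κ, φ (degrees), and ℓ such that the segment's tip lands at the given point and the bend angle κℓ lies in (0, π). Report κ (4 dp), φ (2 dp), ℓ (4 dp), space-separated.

0.4207 243.35 3.5260

ρ = √(x²+y²) = √(-0.973² + -1.939²) = 2.16944
φ = atan2(y, x) mod 360° = atan2(-1.939, -0.973) = 243.3523°
|p|² = ρ² + z² = 2.16944² + 2.368² = 10.31387
κ = 2ρ / |p|² = 2×2.16944 / 10.31387 = 0.42068
θ = 2·atan2(ρ, z) = 2·atan2(2.16944, 2.368) = 1.48333 rad
ℓ = θ/κ = 1.48333/0.42068 = 3.52600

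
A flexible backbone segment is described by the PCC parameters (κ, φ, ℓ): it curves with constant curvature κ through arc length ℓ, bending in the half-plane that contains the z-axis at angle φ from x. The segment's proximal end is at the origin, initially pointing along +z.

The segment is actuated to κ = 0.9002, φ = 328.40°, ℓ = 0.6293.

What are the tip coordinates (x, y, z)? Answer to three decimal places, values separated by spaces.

θ = κ·ℓ = 0.9002 × 0.6293 = 0.56650 rad
ρ = (1 − cos θ)/κ = (1 − 0.84379)/0.9002 = 0.17353
z = sin θ / κ = 0.53668/0.9002 = 0.59618
x = ρ cos φ = 0.17353 × cos(328.40°) = 0.14780
y = ρ sin φ = 0.17353 × sin(328.40°) = -0.09093

0.148 -0.091 0.596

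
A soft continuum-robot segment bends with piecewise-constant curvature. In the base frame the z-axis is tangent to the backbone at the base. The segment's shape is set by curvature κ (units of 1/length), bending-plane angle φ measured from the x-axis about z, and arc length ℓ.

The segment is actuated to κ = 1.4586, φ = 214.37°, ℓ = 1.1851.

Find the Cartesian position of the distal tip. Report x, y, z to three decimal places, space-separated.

θ = κ·ℓ = 1.4586 × 1.1851 = 1.72859 rad
ρ = (1 − cos θ)/κ = (1 − -0.15714)/1.4586 = 0.79332
z = sin θ / κ = 0.98758/1.4586 = 0.67707
x = ρ cos φ = 0.79332 × cos(214.37°) = -0.65481
y = ρ sin φ = 0.79332 × sin(214.37°) = -0.44786

-0.655 -0.448 0.677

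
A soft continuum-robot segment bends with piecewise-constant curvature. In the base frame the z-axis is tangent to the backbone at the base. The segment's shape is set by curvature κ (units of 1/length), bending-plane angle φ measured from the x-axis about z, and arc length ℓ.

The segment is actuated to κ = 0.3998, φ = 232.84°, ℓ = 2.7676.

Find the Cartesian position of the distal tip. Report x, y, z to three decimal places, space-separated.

-0.834 -1.101 2.236

θ = κ·ℓ = 0.3998 × 2.7676 = 1.10649 rad
ρ = (1 − cos θ)/κ = (1 − 0.44781)/0.3998 = 1.38118
z = sin θ / κ = 0.89413/0.3998 = 2.23645
x = ρ cos φ = 1.38118 × cos(232.84°) = -0.83429
y = ρ sin φ = 1.38118 × sin(232.84°) = -1.10073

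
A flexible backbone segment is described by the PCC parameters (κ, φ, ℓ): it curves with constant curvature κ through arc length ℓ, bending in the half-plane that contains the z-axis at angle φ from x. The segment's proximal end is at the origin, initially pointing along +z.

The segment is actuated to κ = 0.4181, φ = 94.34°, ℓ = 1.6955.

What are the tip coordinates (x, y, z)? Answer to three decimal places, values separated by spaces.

θ = κ·ℓ = 0.4181 × 1.6955 = 0.70889 rad
ρ = (1 − cos θ)/κ = (1 − 0.75909)/0.4181 = 0.57621
z = sin θ / κ = 0.65099/0.4181 = 1.55702
x = ρ cos φ = 0.57621 × cos(94.34°) = -0.04360
y = ρ sin φ = 0.57621 × sin(94.34°) = 0.57456

-0.044 0.575 1.557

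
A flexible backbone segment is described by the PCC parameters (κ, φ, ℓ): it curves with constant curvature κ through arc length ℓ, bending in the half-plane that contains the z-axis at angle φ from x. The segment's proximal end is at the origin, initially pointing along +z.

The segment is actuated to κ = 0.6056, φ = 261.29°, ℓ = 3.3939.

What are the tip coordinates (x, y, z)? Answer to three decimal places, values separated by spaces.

-0.367 -2.393 1.461

θ = κ·ℓ = 0.6056 × 3.3939 = 2.05535 rad
ρ = (1 − cos θ)/κ = (1 − -0.46581)/0.6056 = 2.42043
z = sin θ / κ = 0.88488/0.6056 = 1.46117
x = ρ cos φ = 2.42043 × cos(261.29°) = -0.36653
y = ρ sin φ = 2.42043 × sin(261.29°) = -2.39251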